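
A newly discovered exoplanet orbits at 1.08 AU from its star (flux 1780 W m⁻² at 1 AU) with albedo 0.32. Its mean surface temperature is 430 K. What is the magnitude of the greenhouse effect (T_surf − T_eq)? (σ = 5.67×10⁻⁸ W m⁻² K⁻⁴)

ΔT ≈ 169.9 K

S = 1780/1.08² = 1526 W m⁻².
T_eq = [S(1−A)/(4σ)]^(1/4) = [1526×0.68/(4×5.67×10⁻⁸)]^(1/4) = 260.1 K.
ΔT = T_surf − T_eq = 430 − 260.1.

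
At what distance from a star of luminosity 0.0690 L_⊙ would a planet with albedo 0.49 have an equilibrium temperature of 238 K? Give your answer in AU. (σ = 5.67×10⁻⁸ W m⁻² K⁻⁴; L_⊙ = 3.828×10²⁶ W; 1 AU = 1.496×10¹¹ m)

L = 0.0690 × 3.828×10²⁶ = 2.64×10²⁵ W.
From T_eq⁴ = L(1−A)/(16πσd²): d = √[L(1−A)/(16πσT_eq⁴)].
d = √[2.64×10²⁵ × 0.51 / (16π × 5.67×10⁻⁸ × (238)⁴)] = 3.84×10¹⁰ m = 0.257 AU.

d ≈ 0.257 AU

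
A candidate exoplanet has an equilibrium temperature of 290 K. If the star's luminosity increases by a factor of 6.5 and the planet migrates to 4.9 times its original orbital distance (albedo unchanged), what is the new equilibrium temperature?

T_eq ∝ L^(1/4) · d^(−1/2).
T′ = 290 × 6.5^(1/4) / 4.9^(1/2) = 209 K.

T_eq ≈ 209 K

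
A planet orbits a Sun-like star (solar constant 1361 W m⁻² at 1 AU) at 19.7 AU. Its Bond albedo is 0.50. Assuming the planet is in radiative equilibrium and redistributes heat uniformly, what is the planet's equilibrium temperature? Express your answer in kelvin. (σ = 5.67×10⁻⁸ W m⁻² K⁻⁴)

Flux at 19.7 AU: S = 1361/19.7² = 3.51 W m⁻².
Energy balance: absorbed = emitted ⇒ πR²·S(1−A) = 4πR²·σT_eq⁴, so T_eq⁴ = S(1−A)/(4σ).
T_eq = [3.51 × 0.50 / (4 × 5.67×10⁻⁸)]^(1/4) = (7.73×10⁶)^(1/4) = 52.7 K.

T_eq ≈ 52.7 K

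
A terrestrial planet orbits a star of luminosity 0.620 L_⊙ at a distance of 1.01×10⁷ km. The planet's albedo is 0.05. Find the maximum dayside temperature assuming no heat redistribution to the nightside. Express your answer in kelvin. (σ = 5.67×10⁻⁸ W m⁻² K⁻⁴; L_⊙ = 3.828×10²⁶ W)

d = 1.01×10⁷ km = 1.01×10¹⁰ m.
L = 0.620 × 3.828×10²⁶ = 2.37×10²⁶ W.
Flux: S = L/(4πd²) = 2.37×10²⁶/(4π×(1.01×10¹⁰)²) = 1.85×10⁵ W m⁻².
With no redistribution each surface element balances locally: S(1−A) = σT⁴.
T = [1.85×10⁵ × 0.95 / 5.67×10⁻⁸]^(1/4) = (3.10×10¹²)^(1/4) = 1330 K.

T_ss ≈ 1330 K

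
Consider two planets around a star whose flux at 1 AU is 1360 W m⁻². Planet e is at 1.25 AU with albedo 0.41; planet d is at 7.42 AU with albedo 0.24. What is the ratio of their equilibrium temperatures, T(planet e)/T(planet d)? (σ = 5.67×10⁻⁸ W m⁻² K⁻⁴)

T₁/T₂ ≈ 2.287

T_eq = [S₀(1−A)/(4σd²)]^(1/4), so T ∝ (1−A)^(1/4) / √d.
T₁ = [1360×0.59/(4×5.67×10⁻⁸×1.25²)]^(1/4) = 218.14 K.
T₂ = [1360×0.76/(4×5.67×10⁻⁸×7.42²)]^(1/4) = 95.38 K.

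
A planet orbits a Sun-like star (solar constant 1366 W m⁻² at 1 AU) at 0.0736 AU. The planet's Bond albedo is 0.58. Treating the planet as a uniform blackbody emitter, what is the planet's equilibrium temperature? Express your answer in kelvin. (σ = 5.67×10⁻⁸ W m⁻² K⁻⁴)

Flux at 0.0736 AU: S = 1366/0.0736² = 2.52×10⁵ W m⁻².
Energy balance: absorbed = emitted ⇒ πR²·S(1−A) = 4πR²·σT_eq⁴, so T_eq⁴ = S(1−A)/(4σ).
T_eq = [2.52×10⁵ × 0.42 / (4 × 5.67×10⁻⁸)]^(1/4) = (4.67×10¹¹)^(1/4) = 827 K.

T_eq ≈ 827 K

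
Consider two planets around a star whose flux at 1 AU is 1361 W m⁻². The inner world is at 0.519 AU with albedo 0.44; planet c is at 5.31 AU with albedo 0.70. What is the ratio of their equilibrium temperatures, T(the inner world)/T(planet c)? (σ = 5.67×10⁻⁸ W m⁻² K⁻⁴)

T₁/T₂ ≈ 3.739

T_eq = [S₀(1−A)/(4σd²)]^(1/4), so T ∝ (1−A)^(1/4) / √d.
T₁ = [1361×0.56/(4×5.67×10⁻⁸×0.519²)]^(1/4) = 334.21 K.
T₂ = [1361×0.30/(4×5.67×10⁻⁸×5.31²)]^(1/4) = 89.39 K.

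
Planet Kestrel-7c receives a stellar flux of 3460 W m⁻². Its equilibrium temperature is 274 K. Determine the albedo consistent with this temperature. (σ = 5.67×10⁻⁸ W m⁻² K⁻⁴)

A ≈ 0.63

From T_eq⁴ = S(1−A)/(4σ): 1−A = 4σT_eq⁴/S.
1−A = 4 × 5.67×10⁻⁸ × (274)⁴ / 3460 = 0.369.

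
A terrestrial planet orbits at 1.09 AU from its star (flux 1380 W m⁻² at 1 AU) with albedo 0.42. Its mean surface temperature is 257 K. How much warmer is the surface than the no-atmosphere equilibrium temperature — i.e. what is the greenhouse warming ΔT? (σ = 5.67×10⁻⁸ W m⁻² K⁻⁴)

S = 1380/1.09² = 1162 W m⁻².
T_eq = [S(1−A)/(4σ)]^(1/4) = [1162×0.58/(4×5.67×10⁻⁸)]^(1/4) = 233.5 K.
ΔT = T_surf − T_eq = 257 − 233.5.

ΔT ≈ 23.5 K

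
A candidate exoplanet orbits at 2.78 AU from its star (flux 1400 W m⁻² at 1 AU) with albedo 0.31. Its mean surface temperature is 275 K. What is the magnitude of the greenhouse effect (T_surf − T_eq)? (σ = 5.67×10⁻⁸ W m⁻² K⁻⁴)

S = 1400/2.78² = 181.2 W m⁻².
T_eq = [S(1−A)/(4σ)]^(1/4) = [181.2×0.69/(4×5.67×10⁻⁸)]^(1/4) = 153.2 K.
ΔT = T_surf − T_eq = 275 − 153.2.

ΔT ≈ 121.8 K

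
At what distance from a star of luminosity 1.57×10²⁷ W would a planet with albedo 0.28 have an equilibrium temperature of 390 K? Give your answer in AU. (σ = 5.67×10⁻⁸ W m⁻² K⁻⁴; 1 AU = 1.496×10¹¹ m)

d ≈ 0.875 AU

From T_eq⁴ = L(1−A)/(16πσd²): d = √[L(1−A)/(16πσT_eq⁴)].
d = √[1.57×10²⁷ × 0.72 / (16π × 5.67×10⁻⁸ × (390)⁴)] = 1.31×10¹¹ m = 0.875 AU.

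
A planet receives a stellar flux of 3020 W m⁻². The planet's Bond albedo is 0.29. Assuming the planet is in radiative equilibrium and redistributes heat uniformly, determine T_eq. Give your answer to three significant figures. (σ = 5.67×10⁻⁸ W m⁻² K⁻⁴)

Energy balance: absorbed = emitted ⇒ πR²·S(1−A) = 4πR²·σT_eq⁴, so T_eq⁴ = S(1−A)/(4σ).
T_eq = [3020 × 0.71 / (4 × 5.67×10⁻⁸)]^(1/4) = (9.45×10⁹)^(1/4) = 312 K.

T_eq ≈ 312 K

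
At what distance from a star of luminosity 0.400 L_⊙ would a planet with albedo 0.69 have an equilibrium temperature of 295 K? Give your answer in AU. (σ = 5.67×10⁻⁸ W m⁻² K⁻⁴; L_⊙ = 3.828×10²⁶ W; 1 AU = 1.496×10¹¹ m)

L = 0.400 × 3.828×10²⁶ = 1.53×10²⁶ W.
From T_eq⁴ = L(1−A)/(16πσd²): d = √[L(1−A)/(16πσT_eq⁴)].
d = √[1.53×10²⁶ × 0.31 / (16π × 5.67×10⁻⁸ × (295)⁴)] = 4.69×10¹⁰ m = 0.313 AU.

d ≈ 0.313 AU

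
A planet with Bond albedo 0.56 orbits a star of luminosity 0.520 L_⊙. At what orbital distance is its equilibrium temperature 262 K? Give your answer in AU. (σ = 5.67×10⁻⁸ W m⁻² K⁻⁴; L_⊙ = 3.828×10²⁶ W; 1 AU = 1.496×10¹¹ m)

d ≈ 0.540 AU

L = 0.520 × 3.828×10²⁶ = 1.99×10²⁶ W.
From T_eq⁴ = L(1−A)/(16πσd²): d = √[L(1−A)/(16πσT_eq⁴)].
d = √[1.99×10²⁶ × 0.44 / (16π × 5.67×10⁻⁸ × (262)⁴)] = 8.08×10¹⁰ m = 0.540 AU.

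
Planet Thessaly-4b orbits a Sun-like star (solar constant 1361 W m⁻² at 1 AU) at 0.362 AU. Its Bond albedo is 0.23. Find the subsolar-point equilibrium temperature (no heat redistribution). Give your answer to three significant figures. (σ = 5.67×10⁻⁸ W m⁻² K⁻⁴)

T_ss ≈ 613 K

Flux at 0.362 AU: S = 1361/0.362² = 1.04×10⁴ W m⁻².
At the subsolar point the surface absorbs S(1−A) and emits σT⁴ per unit area — no factor of 4, since only the local patch is in balance.
T = [1.04×10⁴ × 0.77 / 5.67×10⁻⁸]^(1/4) = (1.41×10¹¹)^(1/4) = 613 K.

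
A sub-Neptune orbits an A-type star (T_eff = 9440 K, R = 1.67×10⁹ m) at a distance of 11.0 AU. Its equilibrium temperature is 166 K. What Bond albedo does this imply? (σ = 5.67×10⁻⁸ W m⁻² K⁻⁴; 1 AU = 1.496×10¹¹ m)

d = 11.0 AU = 1.65×10¹² m.
L = 4πR_⋆²σT_⋆⁴ = 4π(1.67×10⁹)² × 5.67×10⁻⁸ × (9440)⁴ = 1.58×10²⁸ W.
S = L/(4πd²) = 464 W m⁻².
From T_eq⁴ = S(1−A)/(4σ): 1−A = 4σT_eq⁴/S.
1−A = 4 × 5.67×10⁻⁸ × (166)⁴ / 464 = 0.371.

A ≈ 0.63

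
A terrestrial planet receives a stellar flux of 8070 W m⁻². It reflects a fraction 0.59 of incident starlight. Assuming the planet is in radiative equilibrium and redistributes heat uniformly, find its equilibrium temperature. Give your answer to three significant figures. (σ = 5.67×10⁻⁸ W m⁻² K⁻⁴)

Energy balance: absorbed = emitted ⇒ πR²·S(1−A) = 4πR²·σT_eq⁴, so T_eq⁴ = S(1−A)/(4σ).
T_eq = [8070 × 0.41 / (4 × 5.67×10⁻⁸)]^(1/4) = (1.46×10¹⁰)^(1/4) = 348 K.

T_eq ≈ 348 K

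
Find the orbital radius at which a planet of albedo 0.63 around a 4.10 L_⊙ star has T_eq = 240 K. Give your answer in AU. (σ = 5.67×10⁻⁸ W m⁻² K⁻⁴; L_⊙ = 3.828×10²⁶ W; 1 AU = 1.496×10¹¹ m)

d ≈ 1.66 AU

L = 4.10 × 3.828×10²⁶ = 1.57×10²⁷ W.
From T_eq⁴ = L(1−A)/(16πσd²): d = √[L(1−A)/(16πσT_eq⁴)].
d = √[1.57×10²⁷ × 0.37 / (16π × 5.67×10⁻⁸ × (240)⁴)] = 2.48×10¹¹ m = 1.66 AU.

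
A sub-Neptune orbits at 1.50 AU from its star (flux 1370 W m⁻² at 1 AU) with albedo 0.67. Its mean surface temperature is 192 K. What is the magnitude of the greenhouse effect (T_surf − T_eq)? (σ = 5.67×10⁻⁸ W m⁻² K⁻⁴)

ΔT ≈ 19.5 K

S = 1370/1.50² = 608.9 W m⁻².
T_eq = [S(1−A)/(4σ)]^(1/4) = [608.9×0.33/(4×5.67×10⁻⁸)]^(1/4) = 172.5 K.
ΔT = T_surf − T_eq = 192 − 172.5.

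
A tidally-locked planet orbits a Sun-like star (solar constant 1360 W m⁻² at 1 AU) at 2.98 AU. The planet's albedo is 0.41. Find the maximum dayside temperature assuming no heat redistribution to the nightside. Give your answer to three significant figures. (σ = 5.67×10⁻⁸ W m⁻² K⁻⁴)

Flux at 2.98 AU: S = 1360/2.98² = 153 W m⁻².
With no redistribution each surface element balances locally: S(1−A) = σT⁴.
T = [153 × 0.59 / 5.67×10⁻⁸]^(1/4) = (1.59×10⁹)^(1/4) = 200 K.

T_ss ≈ 200 K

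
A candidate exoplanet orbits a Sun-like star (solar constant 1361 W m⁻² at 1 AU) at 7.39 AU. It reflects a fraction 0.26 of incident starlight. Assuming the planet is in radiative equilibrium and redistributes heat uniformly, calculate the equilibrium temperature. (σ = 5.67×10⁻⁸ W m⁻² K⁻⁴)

Flux at 7.39 AU: S = 1361/7.39² = 24.9 W m⁻².
Energy balance: absorbed = emitted ⇒ πR²·S(1−A) = 4πR²·σT_eq⁴, so T_eq⁴ = S(1−A)/(4σ).
T_eq = [24.9 × 0.74 / (4 × 5.67×10⁻⁸)]^(1/4) = (8.13×10⁷)^(1/4) = 95.0 K.

T_eq ≈ 95.0 K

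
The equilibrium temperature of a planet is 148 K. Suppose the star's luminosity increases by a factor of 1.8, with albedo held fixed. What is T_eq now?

T_eq ≈ 171 K

T_eq ∝ L^(1/4) · d^(−1/2).
T′ = 148 × 1.8^(1/4) = 171 K.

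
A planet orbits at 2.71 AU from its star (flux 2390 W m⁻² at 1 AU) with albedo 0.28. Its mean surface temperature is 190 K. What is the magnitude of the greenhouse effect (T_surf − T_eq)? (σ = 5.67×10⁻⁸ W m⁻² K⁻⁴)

S = 2390/2.71² = 325.4 W m⁻².
T_eq = [S(1−A)/(4σ)]^(1/4) = [325.4×0.72/(4×5.67×10⁻⁸)]^(1/4) = 179.3 K.
ΔT = T_surf − T_eq = 190 − 179.3.

ΔT ≈ 10.7 K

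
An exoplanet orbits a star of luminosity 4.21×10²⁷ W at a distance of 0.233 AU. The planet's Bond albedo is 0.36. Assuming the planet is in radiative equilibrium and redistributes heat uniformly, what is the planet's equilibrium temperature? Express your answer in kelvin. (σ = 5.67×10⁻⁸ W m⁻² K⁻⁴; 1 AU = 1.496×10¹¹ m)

T_eq ≈ 939 K

d = 0.233 AU = 3.49×10¹⁰ m.
Flux: S = L/(4πd²) = 4.21×10²⁷/(4π×(3.49×10¹⁰)²) = 2.76×10⁵ W m⁻².
Energy balance: absorbed = emitted ⇒ πR²·S(1−A) = 4πR²·σT_eq⁴, so T_eq⁴ = S(1−A)/(4σ).
T_eq = [2.76×10⁵ × 0.64 / (4 × 5.67×10⁻⁸)]^(1/4) = (7.78×10¹¹)^(1/4) = 939 K.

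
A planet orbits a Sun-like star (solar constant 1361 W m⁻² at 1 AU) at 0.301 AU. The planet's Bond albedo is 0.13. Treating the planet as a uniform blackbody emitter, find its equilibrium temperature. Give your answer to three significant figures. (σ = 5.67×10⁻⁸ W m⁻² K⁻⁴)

Flux at 0.301 AU: S = 1361/0.301² = 1.50×10⁴ W m⁻².
Energy balance: absorbed = emitted ⇒ πR²·S(1−A) = 4πR²·σT_eq⁴, so T_eq⁴ = S(1−A)/(4σ).
T_eq = [1.50×10⁴ × 0.87 / (4 × 5.67×10⁻⁸)]^(1/4) = (5.76×10¹⁰)^(1/4) = 490 K.

T_eq ≈ 490 K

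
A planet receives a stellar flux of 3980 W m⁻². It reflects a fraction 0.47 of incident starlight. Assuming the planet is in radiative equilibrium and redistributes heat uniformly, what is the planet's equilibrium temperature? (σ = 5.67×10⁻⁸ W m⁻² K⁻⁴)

T_eq ≈ 311 K

Energy balance: absorbed = emitted ⇒ πR²·S(1−A) = 4πR²·σT_eq⁴, so T_eq⁴ = S(1−A)/(4σ).
T_eq = [3980 × 0.53 / (4 × 5.67×10⁻⁸)]^(1/4) = (9.30×10⁹)^(1/4) = 311 K.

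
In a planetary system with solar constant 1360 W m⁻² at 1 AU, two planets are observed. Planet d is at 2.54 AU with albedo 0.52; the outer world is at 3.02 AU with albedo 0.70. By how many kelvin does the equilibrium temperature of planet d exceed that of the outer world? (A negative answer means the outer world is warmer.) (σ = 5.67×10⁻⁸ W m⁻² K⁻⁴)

T_eq = [S₀(1−A)/(4σd²)]^(1/4), so T ∝ (1−A)^(1/4) / √d.
T₁ = [1360×0.48/(4×5.67×10⁻⁸×2.54²)]^(1/4) = 145.33 K.
T₂ = [1360×0.30/(4×5.67×10⁻⁸×3.02²)]^(1/4) = 118.51 K.

ΔT ≈ 26.8 K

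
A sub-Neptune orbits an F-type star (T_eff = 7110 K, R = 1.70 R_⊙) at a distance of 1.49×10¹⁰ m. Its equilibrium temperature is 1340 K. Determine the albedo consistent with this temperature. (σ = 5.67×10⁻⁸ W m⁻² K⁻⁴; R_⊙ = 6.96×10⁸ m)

A ≈ 0.20

R_⋆ = 1.70 × 6.96×10⁸ = 1.18×10⁹ m.
L = 4πR_⋆²σT_⋆⁴ = 4π(1.18×10⁹)² × 5.67×10⁻⁸ × (7110)⁴ = 2.55×10²⁷ W.
S = L/(4πd²) = 9.14×10⁵ W m⁻².
From T_eq⁴ = S(1−A)/(4σ): 1−A = 4σT_eq⁴/S.
1−A = 4 × 5.67×10⁻⁸ × (1340)⁴ / 9.14×10⁵ = 0.800.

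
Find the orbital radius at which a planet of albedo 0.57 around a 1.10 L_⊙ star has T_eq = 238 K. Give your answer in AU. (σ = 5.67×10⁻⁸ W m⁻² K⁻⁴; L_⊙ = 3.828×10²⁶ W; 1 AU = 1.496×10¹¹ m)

d ≈ 0.941 AU

L = 1.10 × 3.828×10²⁶ = 4.21×10²⁶ W.
From T_eq⁴ = L(1−A)/(16πσd²): d = √[L(1−A)/(16πσT_eq⁴)].
d = √[4.21×10²⁶ × 0.43 / (16π × 5.67×10⁻⁸ × (238)⁴)] = 1.41×10¹¹ m = 0.941 AU.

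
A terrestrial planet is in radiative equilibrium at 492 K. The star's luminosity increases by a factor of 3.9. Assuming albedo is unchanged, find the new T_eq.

T_eq ≈ 691 K

T_eq ∝ L^(1/4) · d^(−1/2).
T′ = 492 × 3.9^(1/4) = 691 K.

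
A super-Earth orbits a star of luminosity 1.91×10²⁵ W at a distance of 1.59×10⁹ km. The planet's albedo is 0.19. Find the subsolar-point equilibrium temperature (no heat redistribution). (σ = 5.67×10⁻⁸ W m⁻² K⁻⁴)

d = 1.59×10⁹ km = 1.59×10¹² m.
Flux: S = L/(4πd²) = 1.91×10²⁵/(4π×(1.59×10¹²)²) = 0.601 W m⁻².
At the subsolar point the surface absorbs S(1−A) and emits σT⁴ per unit area — no factor of 4, since only the local patch is in balance.
T = [0.601 × 0.81 / 5.67×10⁻⁸]^(1/4) = (8.59×10⁶)^(1/4) = 54.1 K.

T_ss ≈ 54.1 K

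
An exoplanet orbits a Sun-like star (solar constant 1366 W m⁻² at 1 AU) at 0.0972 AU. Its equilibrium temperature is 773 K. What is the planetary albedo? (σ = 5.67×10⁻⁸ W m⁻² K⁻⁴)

A ≈ 0.44

Flux at 0.0972 AU: S = 1366/0.0972² = 1.45×10⁵ W m⁻².
From T_eq⁴ = S(1−A)/(4σ): 1−A = 4σT_eq⁴/S.
1−A = 4 × 5.67×10⁻⁸ × (773)⁴ / 1.45×10⁵ = 0.560.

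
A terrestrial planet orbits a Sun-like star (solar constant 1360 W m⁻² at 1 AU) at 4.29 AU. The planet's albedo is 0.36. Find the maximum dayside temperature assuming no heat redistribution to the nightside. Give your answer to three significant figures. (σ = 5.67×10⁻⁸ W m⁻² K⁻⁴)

Flux at 4.29 AU: S = 1360/4.29² = 73.9 W m⁻².
With no redistribution each surface element balances locally: S(1−A) = σT⁴.
T = [73.9 × 0.64 / 5.67×10⁻⁸]^(1/4) = (8.34×10⁸)^(1/4) = 170 K.

T_ss ≈ 170 K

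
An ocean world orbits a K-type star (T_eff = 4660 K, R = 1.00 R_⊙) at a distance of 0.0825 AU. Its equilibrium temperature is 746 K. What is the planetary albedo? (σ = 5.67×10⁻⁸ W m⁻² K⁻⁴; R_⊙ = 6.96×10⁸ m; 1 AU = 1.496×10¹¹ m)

R_⋆ = 1.00 × 6.96×10⁸ = 6.96×10⁸ m.
d = 0.0825 AU = 1.23×10¹⁰ m.
L = 4πR_⋆²σT_⋆⁴ = 4π(6.96×10⁸)² × 5.67×10⁻⁸ × (4660)⁴ = 1.63×10²⁶ W.
S = L/(4πd²) = 8.50×10⁴ W m⁻².
From T_eq⁴ = S(1−A)/(4σ): 1−A = 4σT_eq⁴/S.
1−A = 4 × 5.67×10⁻⁸ × (746)⁴ / 8.50×10⁴ = 0.826.

A ≈ 0.17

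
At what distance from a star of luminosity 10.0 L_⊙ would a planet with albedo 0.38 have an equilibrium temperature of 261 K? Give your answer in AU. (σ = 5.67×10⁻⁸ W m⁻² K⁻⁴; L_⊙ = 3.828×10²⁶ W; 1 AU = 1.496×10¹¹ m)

L = 10.0 × 3.828×10²⁶ = 3.83×10²⁷ W.
From T_eq⁴ = L(1−A)/(16πσd²): d = √[L(1−A)/(16πσT_eq⁴)].
d = √[3.83×10²⁷ × 0.62 / (16π × 5.67×10⁻⁸ × (261)⁴)] = 4.24×10¹¹ m = 2.83 AU.

d ≈ 2.83 AU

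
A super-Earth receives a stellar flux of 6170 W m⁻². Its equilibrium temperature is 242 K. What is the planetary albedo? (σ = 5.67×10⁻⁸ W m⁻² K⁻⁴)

From T_eq⁴ = S(1−A)/(4σ): 1−A = 4σT_eq⁴/S.
1−A = 4 × 5.67×10⁻⁸ × (242)⁴ / 6170 = 0.126.

A ≈ 0.87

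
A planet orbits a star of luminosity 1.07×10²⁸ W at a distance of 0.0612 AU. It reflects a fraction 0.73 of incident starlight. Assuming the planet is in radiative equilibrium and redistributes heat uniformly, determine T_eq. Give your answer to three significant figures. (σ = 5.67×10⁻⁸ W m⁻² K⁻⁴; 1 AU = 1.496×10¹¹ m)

d = 0.0612 AU = 9.16×10⁹ m.
Flux: S = L/(4πd²) = 1.07×10²⁸/(4π×(9.16×10⁹)²) = 1.02×10⁷ W m⁻².
Energy balance: absorbed = emitted ⇒ πR²·S(1−A) = 4πR²·σT_eq⁴, so T_eq⁴ = S(1−A)/(4σ).
T_eq = [1.02×10⁷ × 0.27 / (4 × 5.67×10⁻⁸)]^(1/4) = (1.21×10¹³)^(1/4) = 1860 K.

T_eq ≈ 1860 K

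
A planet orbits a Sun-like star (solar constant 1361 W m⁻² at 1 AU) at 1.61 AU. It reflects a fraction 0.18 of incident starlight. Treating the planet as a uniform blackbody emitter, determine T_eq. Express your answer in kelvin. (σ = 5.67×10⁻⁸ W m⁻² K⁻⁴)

Flux at 1.61 AU: S = 1361/1.61² = 525 W m⁻².
Energy balance: absorbed = emitted ⇒ πR²·S(1−A) = 4πR²·σT_eq⁴, so T_eq⁴ = S(1−A)/(4σ).
T_eq = [525 × 0.82 / (4 × 5.67×10⁻⁸)]^(1/4) = (1.90×10⁹)^(1/4) = 209 K.

T_eq ≈ 209 K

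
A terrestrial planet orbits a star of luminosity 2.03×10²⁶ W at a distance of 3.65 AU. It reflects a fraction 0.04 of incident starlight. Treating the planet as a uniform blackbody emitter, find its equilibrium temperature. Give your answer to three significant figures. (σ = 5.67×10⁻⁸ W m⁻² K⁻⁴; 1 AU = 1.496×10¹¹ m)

d = 3.65 AU = 5.46×10¹¹ m.
Flux: S = L/(4πd²) = 2.03×10²⁶/(4π×(5.46×10¹¹)²) = 54.2 W m⁻².
Energy balance: absorbed = emitted ⇒ πR²·S(1−A) = 4πR²·σT_eq⁴, so T_eq⁴ = S(1−A)/(4σ).
T_eq = [54.2 × 0.96 / (4 × 5.67×10⁻⁸)]^(1/4) = (2.29×10⁸)^(1/4) = 123 K.

T_eq ≈ 123 K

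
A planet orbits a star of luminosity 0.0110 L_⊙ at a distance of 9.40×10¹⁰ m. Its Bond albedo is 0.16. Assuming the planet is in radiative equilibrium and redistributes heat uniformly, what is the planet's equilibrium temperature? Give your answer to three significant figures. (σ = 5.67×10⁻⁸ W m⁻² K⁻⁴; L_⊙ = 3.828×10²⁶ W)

L = 0.0110 × 3.828×10²⁶ = 4.21×10²⁴ W.
Flux: S = L/(4πd²) = 4.21×10²⁴/(4π×(9.40×10¹⁰)²) = 37.9 W m⁻².
Energy balance: absorbed = emitted ⇒ πR²·S(1−A) = 4πR²·σT_eq⁴, so T_eq⁴ = S(1−A)/(4σ).
T_eq = [37.9 × 0.84 / (4 × 5.67×10⁻⁸)]^(1/4) = (1.40×10⁸)^(1/4) = 109 K.

T_eq ≈ 109 K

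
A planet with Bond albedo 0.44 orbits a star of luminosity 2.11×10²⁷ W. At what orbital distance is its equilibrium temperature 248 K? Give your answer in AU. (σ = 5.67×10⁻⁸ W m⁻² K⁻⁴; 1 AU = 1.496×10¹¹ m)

From T_eq⁴ = L(1−A)/(16πσd²): d = √[L(1−A)/(16πσT_eq⁴)].
d = √[2.11×10²⁷ × 0.56 / (16π × 5.67×10⁻⁸ × (248)⁴)] = 3.31×10¹¹ m = 2.21 AU.

d ≈ 2.21 AU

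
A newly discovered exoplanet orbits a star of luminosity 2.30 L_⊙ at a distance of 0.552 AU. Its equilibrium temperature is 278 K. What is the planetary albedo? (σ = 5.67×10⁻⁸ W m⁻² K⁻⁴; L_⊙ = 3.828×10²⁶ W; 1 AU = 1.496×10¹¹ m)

A ≈ 0.87

d = 0.552 AU = 8.26×10¹⁰ m.
L = 2.30 × 3.828×10²⁶ = 8.80×10²⁶ W.
Flux: S = L/(4πd²) = 8.80×10²⁶/(4π×(8.26×10¹⁰)²) = 1.03×10⁴ W m⁻².
From T_eq⁴ = S(1−A)/(4σ): 1−A = 4σT_eq⁴/S.
1−A = 4 × 5.67×10⁻⁸ × (278)⁴ / 1.03×10⁴ = 0.132.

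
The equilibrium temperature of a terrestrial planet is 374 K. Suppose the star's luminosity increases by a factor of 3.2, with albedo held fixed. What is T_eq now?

T_eq ∝ L^(1/4) · d^(−1/2).
T′ = 374 × 3.2^(1/4) = 500 K.

T_eq ≈ 500 K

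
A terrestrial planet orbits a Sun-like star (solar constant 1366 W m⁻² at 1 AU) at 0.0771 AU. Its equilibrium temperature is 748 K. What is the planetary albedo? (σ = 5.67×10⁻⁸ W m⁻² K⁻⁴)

Flux at 0.0771 AU: S = 1366/0.0771² = 2.30×10⁵ W m⁻².
From T_eq⁴ = S(1−A)/(4σ): 1−A = 4σT_eq⁴/S.
1−A = 4 × 5.67×10⁻⁸ × (748)⁴ / 2.30×10⁵ = 0.309.

A ≈ 0.69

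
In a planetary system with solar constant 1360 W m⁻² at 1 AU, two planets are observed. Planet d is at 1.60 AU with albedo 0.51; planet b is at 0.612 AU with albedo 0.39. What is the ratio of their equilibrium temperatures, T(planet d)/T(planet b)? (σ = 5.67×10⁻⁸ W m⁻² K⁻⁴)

T_eq = [S₀(1−A)/(4σd²)]^(1/4), so T ∝ (1−A)^(1/4) / √d.
T₁ = [1360×0.49/(4×5.67×10⁻⁸×1.60²)]^(1/4) = 184.06 K.
T₂ = [1360×0.61/(4×5.67×10⁻⁸×0.612²)]^(1/4) = 314.36 K.

T₁/T₂ ≈ 0.586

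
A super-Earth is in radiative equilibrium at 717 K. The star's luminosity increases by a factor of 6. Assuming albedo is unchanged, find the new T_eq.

T_eq ≈ 1120 K

T_eq ∝ L^(1/4) · d^(−1/2).
T′ = 717 × 6^(1/4) = 1120 K.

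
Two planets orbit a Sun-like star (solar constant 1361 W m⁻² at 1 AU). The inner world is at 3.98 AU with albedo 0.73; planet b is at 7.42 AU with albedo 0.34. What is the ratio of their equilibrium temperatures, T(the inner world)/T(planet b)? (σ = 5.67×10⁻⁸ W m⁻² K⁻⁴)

T_eq = [S₀(1−A)/(4σd²)]^(1/4), so T ∝ (1−A)^(1/4) / √d.
T₁ = [1361×0.27/(4×5.67×10⁻⁸×3.98²)]^(1/4) = 100.57 K.
T₂ = [1361×0.66/(4×5.67×10⁻⁸×7.42²)]^(1/4) = 92.10 K.

T₁/T₂ ≈ 1.092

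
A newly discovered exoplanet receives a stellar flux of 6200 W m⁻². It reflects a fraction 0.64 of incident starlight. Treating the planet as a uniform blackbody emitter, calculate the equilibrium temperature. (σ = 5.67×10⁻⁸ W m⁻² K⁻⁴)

Energy balance: absorbed = emitted ⇒ πR²·S(1−A) = 4πR²·σT_eq⁴, so T_eq⁴ = S(1−A)/(4σ).
T_eq = [6200 × 0.36 / (4 × 5.67×10⁻⁸)]^(1/4) = (9.84×10⁹)^(1/4) = 315 K.

T_eq ≈ 315 K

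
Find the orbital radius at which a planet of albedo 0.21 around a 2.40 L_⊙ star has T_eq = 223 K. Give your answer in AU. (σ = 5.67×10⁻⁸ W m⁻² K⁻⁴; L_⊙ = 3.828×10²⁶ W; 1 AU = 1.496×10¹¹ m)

d ≈ 2.15 AU

L = 2.40 × 3.828×10²⁶ = 9.19×10²⁶ W.
From T_eq⁴ = L(1−A)/(16πσd²): d = √[L(1−A)/(16πσT_eq⁴)].
d = √[9.19×10²⁶ × 0.79 / (16π × 5.67×10⁻⁸ × (223)⁴)] = 3.21×10¹¹ m = 2.15 AU.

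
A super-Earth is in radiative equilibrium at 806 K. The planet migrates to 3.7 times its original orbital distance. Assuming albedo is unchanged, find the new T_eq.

T_eq ∝ L^(1/4) · d^(−1/2).
T′ = 806 / 3.7^(1/2) = 419 K.

T_eq ≈ 419 K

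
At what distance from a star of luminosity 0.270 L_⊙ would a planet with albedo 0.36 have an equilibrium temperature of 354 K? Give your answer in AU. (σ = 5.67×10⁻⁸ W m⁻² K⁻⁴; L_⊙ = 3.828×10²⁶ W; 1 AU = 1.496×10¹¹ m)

d ≈ 0.257 AU

L = 0.270 × 3.828×10²⁶ = 1.03×10²⁶ W.
From T_eq⁴ = L(1−A)/(16πσd²): d = √[L(1−A)/(16πσT_eq⁴)].
d = √[1.03×10²⁶ × 0.64 / (16π × 5.67×10⁻⁸ × (354)⁴)] = 3.84×10¹⁰ m = 0.257 AU.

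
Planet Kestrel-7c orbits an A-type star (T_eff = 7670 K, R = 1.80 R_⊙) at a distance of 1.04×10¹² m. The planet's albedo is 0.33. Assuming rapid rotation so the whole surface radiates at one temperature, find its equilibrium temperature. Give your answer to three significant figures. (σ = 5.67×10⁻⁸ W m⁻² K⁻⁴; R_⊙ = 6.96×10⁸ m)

T_eq ≈ 170 K

R_⋆ = 1.80 × 6.96×10⁸ = 1.25×10⁹ m.
L = 4πR_⋆²σT_⋆⁴ = 4π(1.25×10⁹)² × 5.67×10⁻⁸ × (7670)⁴ = 3.87×10²⁷ W.
S = L/(4πd²) = 285 W m⁻².
Energy balance: absorbed = emitted ⇒ πR²·S(1−A) = 4πR²·σT_eq⁴, so T_eq⁴ = S(1−A)/(4σ).
T_eq = [285 × 0.67 / (4 × 5.67×10⁻⁸)]^(1/4) = (8.41×10⁸)^(1/4) = 170 K.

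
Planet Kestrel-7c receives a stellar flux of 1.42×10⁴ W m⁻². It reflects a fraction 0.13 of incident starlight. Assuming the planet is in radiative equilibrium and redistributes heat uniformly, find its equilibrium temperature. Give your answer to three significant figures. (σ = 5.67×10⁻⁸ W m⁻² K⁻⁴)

T_eq ≈ 483 K

Energy balance: absorbed = emitted ⇒ πR²·S(1−A) = 4πR²·σT_eq⁴, so T_eq⁴ = S(1−A)/(4σ).
T_eq = [1.42×10⁴ × 0.87 / (4 × 5.67×10⁻⁸)]^(1/4) = (5.45×10¹⁰)^(1/4) = 483 K.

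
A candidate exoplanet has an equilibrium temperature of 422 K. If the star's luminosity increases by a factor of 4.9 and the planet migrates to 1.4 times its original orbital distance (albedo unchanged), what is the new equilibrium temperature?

T_eq ∝ L^(1/4) · d^(−1/2).
T′ = 422 × 4.9^(1/4) / 1.4^(1/2) = 531 K.

T_eq ≈ 531 K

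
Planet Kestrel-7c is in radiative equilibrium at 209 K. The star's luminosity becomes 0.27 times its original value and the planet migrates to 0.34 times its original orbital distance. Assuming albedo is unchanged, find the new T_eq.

T_eq ≈ 258 K

T_eq ∝ L^(1/4) · d^(−1/2).
T′ = 209 × 0.27^(1/4) / 0.34^(1/2) = 258 K.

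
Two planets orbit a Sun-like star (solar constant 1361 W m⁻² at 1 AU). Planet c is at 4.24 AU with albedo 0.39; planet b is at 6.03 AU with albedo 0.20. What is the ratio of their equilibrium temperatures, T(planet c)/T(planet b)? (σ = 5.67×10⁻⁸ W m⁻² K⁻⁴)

T₁/T₂ ≈ 1.114

T_eq = [S₀(1−A)/(4σd²)]^(1/4), so T ∝ (1−A)^(1/4) / √d.
T₁ = [1361×0.61/(4×5.67×10⁻⁸×4.24²)]^(1/4) = 119.45 K.
T₂ = [1361×0.80/(4×5.67×10⁻⁸×6.03²)]^(1/4) = 107.19 K.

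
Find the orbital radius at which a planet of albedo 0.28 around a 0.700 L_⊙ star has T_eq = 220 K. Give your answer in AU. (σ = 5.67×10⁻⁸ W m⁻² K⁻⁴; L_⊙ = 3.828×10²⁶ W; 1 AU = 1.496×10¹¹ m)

L = 0.700 × 3.828×10²⁶ = 2.68×10²⁶ W.
From T_eq⁴ = L(1−A)/(16πσd²): d = √[L(1−A)/(16πσT_eq⁴)].
d = √[2.68×10²⁶ × 0.72 / (16π × 5.67×10⁻⁸ × (220)⁴)] = 1.70×10¹¹ m = 1.14 AU.

d ≈ 1.14 AU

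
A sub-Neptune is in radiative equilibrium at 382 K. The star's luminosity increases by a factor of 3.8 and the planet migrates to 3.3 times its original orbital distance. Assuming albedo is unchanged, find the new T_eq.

T_eq ∝ L^(1/4) · d^(−1/2).
T′ = 382 × 3.8^(1/4) / 3.3^(1/2) = 294 K.

T_eq ≈ 294 K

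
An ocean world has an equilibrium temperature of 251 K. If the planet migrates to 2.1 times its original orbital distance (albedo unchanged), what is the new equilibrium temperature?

T_eq ∝ L^(1/4) · d^(−1/2).
T′ = 251 / 2.1^(1/2) = 173 K.

T_eq ≈ 173 K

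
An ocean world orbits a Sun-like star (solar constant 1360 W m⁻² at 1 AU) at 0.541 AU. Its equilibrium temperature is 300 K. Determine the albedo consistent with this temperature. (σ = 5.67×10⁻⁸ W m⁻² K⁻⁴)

A ≈ 0.60

Flux at 0.541 AU: S = 1360/0.541² = 4650 W m⁻².
From T_eq⁴ = S(1−A)/(4σ): 1−A = 4σT_eq⁴/S.
1−A = 4 × 5.67×10⁻⁸ × (300)⁴ / 4650 = 0.395.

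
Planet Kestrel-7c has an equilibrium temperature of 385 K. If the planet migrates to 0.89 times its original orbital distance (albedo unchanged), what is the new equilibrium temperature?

T_eq ≈ 408 K

T_eq ∝ L^(1/4) · d^(−1/2).
T′ = 385 / 0.89^(1/2) = 408 K.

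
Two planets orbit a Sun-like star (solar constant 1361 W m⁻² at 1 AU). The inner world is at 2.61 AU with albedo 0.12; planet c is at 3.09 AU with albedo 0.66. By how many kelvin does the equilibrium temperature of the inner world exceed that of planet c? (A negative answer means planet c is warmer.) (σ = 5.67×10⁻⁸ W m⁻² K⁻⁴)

T_eq = [S₀(1−A)/(4σd²)]^(1/4), so T ∝ (1−A)^(1/4) / √d.
T₁ = [1361×0.88/(4×5.67×10⁻⁸×2.61²)]^(1/4) = 166.86 K.
T₂ = [1361×0.34/(4×5.67×10⁻⁸×3.09²)]^(1/4) = 120.90 K.

ΔT ≈ 46.0 K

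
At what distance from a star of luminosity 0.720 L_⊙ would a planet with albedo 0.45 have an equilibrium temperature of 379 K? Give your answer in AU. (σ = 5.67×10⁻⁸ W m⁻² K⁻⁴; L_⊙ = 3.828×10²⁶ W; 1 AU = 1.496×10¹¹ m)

d ≈ 0.339 AU

L = 0.720 × 3.828×10²⁶ = 2.76×10²⁶ W.
From T_eq⁴ = L(1−A)/(16πσd²): d = √[L(1−A)/(16πσT_eq⁴)].
d = √[2.76×10²⁶ × 0.55 / (16π × 5.67×10⁻⁸ × (379)⁴)] = 5.08×10¹⁰ m = 0.339 AU.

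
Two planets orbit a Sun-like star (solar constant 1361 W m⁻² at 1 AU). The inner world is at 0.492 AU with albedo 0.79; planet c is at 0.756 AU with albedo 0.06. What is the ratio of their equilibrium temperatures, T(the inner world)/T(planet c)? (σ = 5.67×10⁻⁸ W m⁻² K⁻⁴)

T₁/T₂ ≈ 0.852

T_eq = [S₀(1−A)/(4σd²)]^(1/4), so T ∝ (1−A)^(1/4) / √d.
T₁ = [1361×0.21/(4×5.67×10⁻⁸×0.492²)]^(1/4) = 268.61 K.
T₂ = [1361×0.94/(4×5.67×10⁻⁸×0.756²)]^(1/4) = 315.19 K.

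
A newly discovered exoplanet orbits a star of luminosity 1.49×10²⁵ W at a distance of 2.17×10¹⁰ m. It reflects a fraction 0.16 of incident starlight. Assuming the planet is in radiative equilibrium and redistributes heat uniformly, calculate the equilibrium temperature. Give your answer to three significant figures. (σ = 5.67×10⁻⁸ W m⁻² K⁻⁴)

Flux: S = L/(4πd²) = 1.49×10²⁵/(4π×(2.17×10¹⁰)²) = 2520 W m⁻².
Energy balance: absorbed = emitted ⇒ πR²·S(1−A) = 4πR²·σT_eq⁴, so T_eq⁴ = S(1−A)/(4σ).
T_eq = [2520 × 0.84 / (4 × 5.67×10⁻⁸)]^(1/4) = (9.33×10⁹)^(1/4) = 311 K.

T_eq ≈ 311 K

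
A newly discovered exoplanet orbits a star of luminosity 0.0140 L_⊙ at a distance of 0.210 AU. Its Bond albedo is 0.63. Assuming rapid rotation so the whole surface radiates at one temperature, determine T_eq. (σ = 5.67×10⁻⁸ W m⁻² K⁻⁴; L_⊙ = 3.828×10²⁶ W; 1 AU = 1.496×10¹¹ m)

d = 0.210 AU = 3.14×10¹⁰ m.
L = 0.0140 × 3.828×10²⁶ = 5.36×10²⁴ W.
Flux: S = L/(4πd²) = 5.36×10²⁴/(4π×(3.14×10¹⁰)²) = 432 W m⁻².
Energy balance: absorbed = emitted ⇒ πR²·S(1−A) = 4πR²·σT_eq⁴, so T_eq⁴ = S(1−A)/(4σ).
T_eq = [432 × 0.37 / (4 × 5.67×10⁻⁸)]^(1/4) = (7.05×10⁸)^(1/4) = 163 K.

T_eq ≈ 163 K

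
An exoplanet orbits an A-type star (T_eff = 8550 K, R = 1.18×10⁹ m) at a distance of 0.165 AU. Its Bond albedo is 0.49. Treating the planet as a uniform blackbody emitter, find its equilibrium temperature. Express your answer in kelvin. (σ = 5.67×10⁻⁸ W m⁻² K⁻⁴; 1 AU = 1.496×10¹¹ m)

T_eq ≈ 1120 K

d = 0.165 AU = 2.47×10¹⁰ m.
L = 4πR_⋆²σT_⋆⁴ = 4π(1.18×10⁹)² × 5.67×10⁻⁸ × (8550)⁴ = 5.30×10²⁷ W.
S = L/(4πd²) = 6.92×10⁵ W m⁻².
Energy balance: absorbed = emitted ⇒ πR²·S(1−A) = 4πR²·σT_eq⁴, so T_eq⁴ = S(1−A)/(4σ).
T_eq = [6.92×10⁵ × 0.51 / (4 × 5.67×10⁻⁸)]^(1/4) = (1.56×10¹²)^(1/4) = 1120 K.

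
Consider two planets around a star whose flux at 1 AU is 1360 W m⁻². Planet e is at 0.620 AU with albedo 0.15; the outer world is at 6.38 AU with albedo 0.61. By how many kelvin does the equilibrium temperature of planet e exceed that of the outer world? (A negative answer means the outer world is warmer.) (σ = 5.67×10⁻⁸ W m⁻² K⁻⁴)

ΔT ≈ 252.3 K

T_eq = [S₀(1−A)/(4σd²)]^(1/4), so T ∝ (1−A)^(1/4) / √d.
T₁ = [1360×0.85/(4×5.67×10⁻⁸×0.620²)]^(1/4) = 339.34 K.
T₂ = [1360×0.39/(4×5.67×10⁻⁸×6.38²)]^(1/4) = 87.06 K.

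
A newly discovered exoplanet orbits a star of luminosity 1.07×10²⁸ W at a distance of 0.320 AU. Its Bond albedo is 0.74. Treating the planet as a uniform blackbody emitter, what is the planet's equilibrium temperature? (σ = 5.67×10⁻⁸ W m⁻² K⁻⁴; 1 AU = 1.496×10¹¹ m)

d = 0.320 AU = 4.79×10¹⁰ m.
Flux: S = L/(4πd²) = 1.07×10²⁸/(4π×(4.79×10¹⁰)²) = 3.72×10⁵ W m⁻².
Energy balance: absorbed = emitted ⇒ πR²·S(1−A) = 4πR²·σT_eq⁴, so T_eq⁴ = S(1−A)/(4σ).
T_eq = [3.72×10⁵ × 0.26 / (4 × 5.67×10⁻⁸)]^(1/4) = (4.26×10¹¹)^(1/4) = 808 K.

T_eq ≈ 808 K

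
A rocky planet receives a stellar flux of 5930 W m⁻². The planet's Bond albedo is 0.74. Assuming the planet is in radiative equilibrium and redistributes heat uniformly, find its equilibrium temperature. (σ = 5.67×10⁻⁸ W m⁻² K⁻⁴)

T_eq ≈ 287 K

Energy balance: absorbed = emitted ⇒ πR²·S(1−A) = 4πR²·σT_eq⁴, so T_eq⁴ = S(1−A)/(4σ).
T_eq = [5930 × 0.26 / (4 × 5.67×10⁻⁸)]^(1/4) = (6.80×10⁹)^(1/4) = 287 K.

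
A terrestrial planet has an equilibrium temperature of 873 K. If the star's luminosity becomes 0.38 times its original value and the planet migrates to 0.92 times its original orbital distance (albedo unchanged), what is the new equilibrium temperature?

T_eq ≈ 715 K

T_eq ∝ L^(1/4) · d^(−1/2).
T′ = 873 × 0.38^(1/4) / 0.92^(1/2) = 715 K.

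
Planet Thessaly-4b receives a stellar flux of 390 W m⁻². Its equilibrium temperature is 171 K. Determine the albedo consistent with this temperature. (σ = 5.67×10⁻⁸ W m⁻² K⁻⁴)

A ≈ 0.50

From T_eq⁴ = S(1−A)/(4σ): 1−A = 4σT_eq⁴/S.
1−A = 4 × 5.67×10⁻⁸ × (171)⁴ / 390 = 0.497.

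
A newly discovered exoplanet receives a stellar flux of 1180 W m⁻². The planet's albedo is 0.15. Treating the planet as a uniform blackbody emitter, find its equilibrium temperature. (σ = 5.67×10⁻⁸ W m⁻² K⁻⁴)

Energy balance: absorbed = emitted ⇒ πR²·S(1−A) = 4πR²·σT_eq⁴, so T_eq⁴ = S(1−A)/(4σ).
T_eq = [1180 × 0.85 / (4 × 5.67×10⁻⁸)]^(1/4) = (4.42×10⁹)^(1/4) = 258 K.

T_eq ≈ 258 K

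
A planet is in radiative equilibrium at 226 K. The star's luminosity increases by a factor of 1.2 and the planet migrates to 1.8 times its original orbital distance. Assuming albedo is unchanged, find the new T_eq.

T_eq ≈ 176 K

T_eq ∝ L^(1/4) · d^(−1/2).
T′ = 226 × 1.2^(1/4) / 1.8^(1/2) = 176 K.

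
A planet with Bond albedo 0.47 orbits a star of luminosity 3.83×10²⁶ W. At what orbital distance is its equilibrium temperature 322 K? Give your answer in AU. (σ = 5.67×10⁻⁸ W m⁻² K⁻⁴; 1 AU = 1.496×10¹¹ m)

d ≈ 0.544 AU

From T_eq⁴ = L(1−A)/(16πσd²): d = √[L(1−A)/(16πσT_eq⁴)].
d = √[3.83×10²⁶ × 0.53 / (16π × 5.67×10⁻⁸ × (322)⁴)] = 8.14×10¹⁰ m = 0.544 AU.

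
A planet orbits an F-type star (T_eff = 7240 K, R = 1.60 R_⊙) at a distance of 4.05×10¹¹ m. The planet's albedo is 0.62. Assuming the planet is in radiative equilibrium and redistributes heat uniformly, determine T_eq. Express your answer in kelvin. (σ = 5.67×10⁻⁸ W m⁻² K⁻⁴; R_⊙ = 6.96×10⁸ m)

T_eq ≈ 211 K

R_⋆ = 1.60 × 6.96×10⁸ = 1.11×10⁹ m.
L = 4πR_⋆²σT_⋆⁴ = 4π(1.11×10⁹)² × 5.67×10⁻⁸ × (7240)⁴ = 2.43×10²⁷ W.
S = L/(4πd²) = 1180 W m⁻².
Energy balance: absorbed = emitted ⇒ πR²·S(1−A) = 4πR²·σT_eq⁴, so T_eq⁴ = S(1−A)/(4σ).
T_eq = [1180 × 0.38 / (4 × 5.67×10⁻⁸)]^(1/4) = (1.97×10⁹)^(1/4) = 211 K.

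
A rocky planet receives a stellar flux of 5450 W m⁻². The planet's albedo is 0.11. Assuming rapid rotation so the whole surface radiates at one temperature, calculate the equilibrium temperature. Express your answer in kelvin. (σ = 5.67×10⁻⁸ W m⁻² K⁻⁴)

Energy balance: absorbed = emitted ⇒ πR²·S(1−A) = 4πR²·σT_eq⁴, so T_eq⁴ = S(1−A)/(4σ).
T_eq = [5450 × 0.89 / (4 × 5.67×10⁻⁸)]^(1/4) = (2.14×10¹⁰)^(1/4) = 382 K.

T_eq ≈ 382 K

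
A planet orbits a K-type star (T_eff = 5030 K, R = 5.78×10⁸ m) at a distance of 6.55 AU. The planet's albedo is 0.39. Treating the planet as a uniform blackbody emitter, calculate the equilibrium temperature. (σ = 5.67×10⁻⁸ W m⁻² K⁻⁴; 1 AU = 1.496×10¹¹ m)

T_eq ≈ 76.3 K

d = 6.55 AU = 9.80×10¹¹ m.
L = 4πR_⋆²σT_⋆⁴ = 4π(5.78×10⁸)² × 5.67×10⁻⁸ × (5030)⁴ = 1.52×10²⁶ W.
S = L/(4πd²) = 12.6 W m⁻².
Energy balance: absorbed = emitted ⇒ πR²·S(1−A) = 4πR²·σT_eq⁴, so T_eq⁴ = S(1−A)/(4σ).
T_eq = [12.6 × 0.61 / (4 × 5.67×10⁻⁸)]^(1/4) = (3.40×10⁷)^(1/4) = 76.3 K.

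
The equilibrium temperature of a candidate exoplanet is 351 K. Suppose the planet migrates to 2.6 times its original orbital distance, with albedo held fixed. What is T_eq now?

T_eq ∝ L^(1/4) · d^(−1/2).
T′ = 351 / 2.6^(1/2) = 218 K.

T_eq ≈ 218 K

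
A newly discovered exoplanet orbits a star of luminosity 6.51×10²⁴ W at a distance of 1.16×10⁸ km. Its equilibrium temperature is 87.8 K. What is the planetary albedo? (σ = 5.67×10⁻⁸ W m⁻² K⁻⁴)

d = 1.16×10⁸ km = 1.16×10¹¹ m.
Flux: S = L/(4πd²) = 6.51×10²⁴/(4π×(1.16×10¹¹)²) = 38.5 W m⁻².
From T_eq⁴ = S(1−A)/(4σ): 1−A = 4σT_eq⁴/S.
1−A = 4 × 5.67×10⁻⁸ × (87.8)⁴ / 38.5 = 0.350.

A ≈ 0.65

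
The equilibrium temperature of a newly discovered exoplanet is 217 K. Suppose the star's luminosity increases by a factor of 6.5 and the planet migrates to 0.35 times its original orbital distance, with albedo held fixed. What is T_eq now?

T_eq ∝ L^(1/4) · d^(−1/2).
T′ = 217 × 6.5^(1/4) / 0.35^(1/2) = 586 K.

T_eq ≈ 586 K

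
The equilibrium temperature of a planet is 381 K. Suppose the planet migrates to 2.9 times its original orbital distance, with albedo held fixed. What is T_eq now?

T_eq ≈ 224 K

T_eq ∝ L^(1/4) · d^(−1/2).
T′ = 381 / 2.9^(1/2) = 224 K.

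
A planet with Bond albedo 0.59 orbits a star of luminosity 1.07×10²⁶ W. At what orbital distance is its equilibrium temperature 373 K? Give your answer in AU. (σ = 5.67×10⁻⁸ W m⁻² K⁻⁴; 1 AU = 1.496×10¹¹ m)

From T_eq⁴ = L(1−A)/(16πσd²): d = √[L(1−A)/(16πσT_eq⁴)].
d = √[1.07×10²⁶ × 0.41 / (16π × 5.67×10⁻⁸ × (373)⁴)] = 2.82×10¹⁰ m = 0.188 AU.

d ≈ 0.188 AU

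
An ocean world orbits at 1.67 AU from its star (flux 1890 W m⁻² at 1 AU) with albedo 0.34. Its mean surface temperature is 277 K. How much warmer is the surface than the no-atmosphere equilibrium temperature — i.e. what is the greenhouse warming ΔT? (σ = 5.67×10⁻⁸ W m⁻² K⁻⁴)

ΔT ≈ 66.3 K

S = 1890/1.67² = 677.7 W m⁻².
T_eq = [S(1−A)/(4σ)]^(1/4) = [677.7×0.66/(4×5.67×10⁻⁸)]^(1/4) = 210.7 K.
ΔT = T_surf − T_eq = 277 − 210.7.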